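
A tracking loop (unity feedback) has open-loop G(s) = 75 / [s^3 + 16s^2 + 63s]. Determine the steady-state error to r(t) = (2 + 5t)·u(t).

Lowest-order denominator term is 63s, so the open loop has 1 pole at the origin → type 1 system. Treating each term separately:
  • 2: tracked with zero error.
  • 5t: e_ss = 5/K_v with K_v=25/21 → 4.2.
Total e_ss = 4.2.

4.2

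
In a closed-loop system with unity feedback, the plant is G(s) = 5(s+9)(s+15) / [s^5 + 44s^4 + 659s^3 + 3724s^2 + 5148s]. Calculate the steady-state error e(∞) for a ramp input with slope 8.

4576/75

The denominator has no term below 5148s — 1 pole at s=0, type 1.
K_v = lim_{s→0} s·G(s) = 5·9·15 / 5148 = 75/572.
e_ss = 8/K_v = 8/(75/572) = 4576/75.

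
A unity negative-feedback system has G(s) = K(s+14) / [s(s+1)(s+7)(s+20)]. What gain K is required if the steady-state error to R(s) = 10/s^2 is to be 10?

10

G(s) has one factor of s in the denominator, so the system is type 1.
K_v = lim_{s→0} s·G(s) = K·14 / (1·7·20) = 0.1·K.
e_ss = 10/K_v = 10 ⇒ K_v = 1 ⇒ K = 1/0.1 = 10.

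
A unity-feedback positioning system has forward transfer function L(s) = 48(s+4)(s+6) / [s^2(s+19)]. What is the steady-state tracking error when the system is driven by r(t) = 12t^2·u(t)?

19/48

System type = 2 (two poles at s=0).
K_a = lim_{s→0} s^2·L(s) = 48·4·6 / (19) = 1152/19.
r(t) = 12t^2 gives R(s) = 24/s^3.
e_ss = 24/K_a = 24/(1152/19) = 19/48.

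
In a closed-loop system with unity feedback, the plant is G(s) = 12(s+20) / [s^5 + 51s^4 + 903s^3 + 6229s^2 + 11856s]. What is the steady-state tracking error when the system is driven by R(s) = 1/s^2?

Factoring s from the denominator leaves a polynomial with constant term 11856, so the system is type 1.
K_v = lim_{s→0} s·G(s) = 12·20 / 11856 = 5/247.
e_ss = 1/K_v = 1/(5/247) = 49.4.

49.4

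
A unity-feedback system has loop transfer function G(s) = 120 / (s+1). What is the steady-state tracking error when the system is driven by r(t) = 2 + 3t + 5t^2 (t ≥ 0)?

No free integrators in G(s): this is a type 0 system. Treating each term separately:
  • 2: e_ss = 2/(1+K_p) with K_p=120 → 2/121.
  • 3t: a type-0 system cannot track it, e_ss → ∞.
  • 5t^2: a type-0 system cannot track it, e_ss → ∞.
The unbounded component dominates.

infinity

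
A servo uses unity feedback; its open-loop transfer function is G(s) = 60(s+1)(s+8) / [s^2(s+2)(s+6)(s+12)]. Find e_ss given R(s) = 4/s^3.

G(s) has two factors of s in the denominator, so the system is type 2.
K_a = lim_{s→0} s^2·G(s) = 60·1·8 / (2·6·12) = 10/3.
r(t) = 2t^2 gives R(s) = 4/s^3.
e_ss = 4/K_a = 4/(10/3) = 1.2.

1.2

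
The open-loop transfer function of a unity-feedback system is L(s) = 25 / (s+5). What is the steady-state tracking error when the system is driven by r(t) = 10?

5/3

The open loop has no poles at the origin → type 0 system.
K_p = lim_{s→0} L(s) = 25 / (5) = 5.
e_ss = 10/(1 + K_p) = 10/6 = 5/3.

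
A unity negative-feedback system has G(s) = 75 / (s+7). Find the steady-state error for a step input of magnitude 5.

G(s) has no factors of s in the denominator, so the system is type 0.
K_p = lim_{s→0} G(s) = 75 / (7) = 75/7.
e_ss = 5/(1 + K_p) = 5/(82/7) = 35/82.

35/82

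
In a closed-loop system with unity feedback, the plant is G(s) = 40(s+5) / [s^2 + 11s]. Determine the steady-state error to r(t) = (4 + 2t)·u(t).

The denominator has no term below 11s — 1 pole at s=0, type 1. Treating each term separately:
  • 4: tracked with zero error.
  • 2t: e_ss = 2/K_v with K_v=200/11 → 0.11.
Total e_ss = 0.11.

0.11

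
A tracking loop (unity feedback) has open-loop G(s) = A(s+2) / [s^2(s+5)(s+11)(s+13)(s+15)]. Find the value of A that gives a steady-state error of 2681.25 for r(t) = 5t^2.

20

Two free integrators in G(s): this is a type 2 system.
K_a = lim_{s→0} s^2·G(s) = A·2 / (5·11·13·15) = (2/10725)·A.
e_ss = 10/K_a = 2681.25 ⇒ K_a = 8/2145 ⇒ A = (8/2145)/(2/10725) = 20.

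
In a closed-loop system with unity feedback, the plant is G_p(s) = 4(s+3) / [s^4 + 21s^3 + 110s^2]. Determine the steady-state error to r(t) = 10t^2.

550/3

The denominator has no term below 110s^2 — 2 poles at s=0, type 2.
K_a = lim_{s→0} s^2·G_p(s) = 4·3 / 110 = 6/55.
r(t) = 10t^2 gives R(s) = 20/s^3.
e_ss = 20/K_a = 20/(6/55) = 550/3.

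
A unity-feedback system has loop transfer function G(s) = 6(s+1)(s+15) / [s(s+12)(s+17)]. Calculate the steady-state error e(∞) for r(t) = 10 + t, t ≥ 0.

One free integrator in G(s): this is a type 1 system. Treating each term separately:
  • 10: tracked with zero error.
  • t: e_ss = 1/K_v with K_v=15/34 → 34/15.
Total e_ss = 34/15.

34/15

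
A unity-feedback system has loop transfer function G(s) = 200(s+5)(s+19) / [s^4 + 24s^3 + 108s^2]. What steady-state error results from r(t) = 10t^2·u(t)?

The denominator has no term below 108s^2 — 2 poles at s=0, type 2.
K_a = lim_{s→0} s^2·G(s) = 200·5·19 / 108 = 4750/27.
r(t) = 10t^2 gives R(s) = 20/s^3.
e_ss = 20/K_a = 20/(4750/27) = 54/475.

54/475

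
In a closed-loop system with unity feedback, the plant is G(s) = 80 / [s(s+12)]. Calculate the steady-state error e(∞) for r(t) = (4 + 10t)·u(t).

1.5

One free integrator in G(s): this is a type 1 system. By superposition:
  • 4: tracked with zero error.
  • 10t: e_ss = 10/K_v with K_v=20/3 → 1.5.
Total e_ss = 1.5.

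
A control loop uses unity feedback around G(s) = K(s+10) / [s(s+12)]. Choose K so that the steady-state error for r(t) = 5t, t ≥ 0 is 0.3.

20

One free integrator in G(s): this is a type 1 system.
K_v = lim_{s→0} s·G(s) = K·10 / (12) = (5/6)·K.
e_ss = 5/K_v = 0.3 ⇒ K_v = 50/3 ⇒ K = (50/3)/(5/6) = 20.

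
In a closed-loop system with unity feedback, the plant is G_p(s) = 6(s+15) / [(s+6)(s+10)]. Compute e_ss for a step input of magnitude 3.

The open loop has no poles at the origin → type 0 system.
K_p = lim_{s→0} G_p(s) = 6·15 / (6·10) = 1.5.
e_ss = 3/(1 + K_p) = 3/2.5 = 1.2.

1.2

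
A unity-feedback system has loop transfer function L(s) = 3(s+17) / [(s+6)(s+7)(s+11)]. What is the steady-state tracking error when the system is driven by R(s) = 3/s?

System type = 0 (no poles at s=0).
K_p = lim_{s→0} L(s) = 3·17 / (6·7·11) = 17/154.
e_ss = 3/(1 + K_p) = 3/(171/154) = 154/57.

154/57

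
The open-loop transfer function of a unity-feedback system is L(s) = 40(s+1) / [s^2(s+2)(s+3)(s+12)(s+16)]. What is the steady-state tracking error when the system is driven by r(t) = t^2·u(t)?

57.6

The open loop has two poles at the origin → type 2 system.
K_a = lim_{s→0} s^2·L(s) = 40·1 / (2·3·12·16) = 5/144.
r(t) = t^2 gives R(s) = 2/s^3.
e_ss = 2/K_a = 2/(5/144) = 57.6.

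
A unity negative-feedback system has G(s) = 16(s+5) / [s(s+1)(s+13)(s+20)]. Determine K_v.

4/13

One free integrator in G(s): this is a type 1 system.
K_v = lim_{s→0} s·G(s) = 16·5 / (1·13·20) = 4/13.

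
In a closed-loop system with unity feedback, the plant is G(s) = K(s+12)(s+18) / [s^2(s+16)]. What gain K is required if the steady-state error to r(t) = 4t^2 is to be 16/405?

System type = 2 (two poles at s=0).
K_a = lim_{s→0} s^2·G(s) = K·12·18 / (16) = 13.5·K.
e_ss = 8/K_a = 16/405 ⇒ K_a = 202.5 ⇒ K = 202.5/13.5 = 15.

15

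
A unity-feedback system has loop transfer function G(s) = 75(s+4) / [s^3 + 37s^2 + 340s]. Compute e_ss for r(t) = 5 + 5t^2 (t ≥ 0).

infinity

The denominator has no term below 340s — 1 pole at s=0, type 1. Taking each input component in turn:
  • 5: tracked with zero error.
  • 5t^2: a type-1 system cannot track it, e_ss → ∞.
The unbounded component dominates.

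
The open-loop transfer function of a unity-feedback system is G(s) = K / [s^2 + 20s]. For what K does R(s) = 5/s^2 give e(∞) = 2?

Lowest-order denominator term is 20s, so the open loop has 1 pole at the origin → type 1 system.
K_v = lim_{s→0} s·G(s) = K / 20 = 0.05·K.
e_ss = 5/K_v = 2 ⇒ K_v = 2.5 ⇒ K = 2.5/0.05 = 50.

50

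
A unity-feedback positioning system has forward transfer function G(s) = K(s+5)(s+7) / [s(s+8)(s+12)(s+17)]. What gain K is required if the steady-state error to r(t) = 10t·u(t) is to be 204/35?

One free integrator in G(s): this is a type 1 system.
K_v = lim_{s→0} s·G(s) = K·5·7 / (8·12·17) = (35/1632)·K.
e_ss = 10/K_v = 204/35 ⇒ K_v = 175/102 ⇒ K = (175/102)/(35/1632) = 80.

80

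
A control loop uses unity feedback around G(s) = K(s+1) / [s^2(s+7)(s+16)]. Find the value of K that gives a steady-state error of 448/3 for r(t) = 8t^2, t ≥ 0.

Two free integrators in G(s): this is a type 2 system.
K_a = lim_{s→0} s^2·G(s) = K·1 / (7·16) = (1/112)·K.
e_ss = 16/K_a = 448/3 ⇒ K_a = 3/28 ⇒ K = (3/28)/(1/112) = 12.

12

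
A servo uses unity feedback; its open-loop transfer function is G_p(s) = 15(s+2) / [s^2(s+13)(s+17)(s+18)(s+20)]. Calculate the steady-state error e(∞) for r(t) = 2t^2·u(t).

10608

The open loop has two poles at the origin → type 2 system.
K_a = lim_{s→0} s^2·G_p(s) = 15·2 / (13·17·18·20) = 1/2652.
r(t) = 2t^2 gives R(s) = 4/s^3.
e_ss = 4/K_a = 4/(1/2652) = 10608.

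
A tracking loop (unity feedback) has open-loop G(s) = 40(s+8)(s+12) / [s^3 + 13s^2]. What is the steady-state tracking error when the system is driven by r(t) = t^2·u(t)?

The denominator has no term below 13s^2 — 2 poles at s=0, type 2.
K_a = lim_{s→0} s^2·G(s) = 40·8·12 / 13 = 3840/13.
r(t) = t^2 gives R(s) = 2/s^3.
e_ss = 2/K_a = 2/(3840/13) = 13/1920.

13/1920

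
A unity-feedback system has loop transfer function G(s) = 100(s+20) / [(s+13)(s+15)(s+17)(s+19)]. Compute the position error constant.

400/12597

No free integrators in G(s): this is a type 0 system.
K_p = lim_{s→0} G(s) = 100·20 / (13·15·17·19) = 400/12597.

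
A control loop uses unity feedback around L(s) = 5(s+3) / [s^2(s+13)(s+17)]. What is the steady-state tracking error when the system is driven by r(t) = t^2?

Two free integrators in L(s): this is a type 2 system.
K_a = lim_{s→0} s^2·L(s) = 5·3 / (13·17) = 15/221.
r(t) = t^2 gives R(s) = 2/s^3.
e_ss = 2/K_a = 2/(15/221) = 442/15.

442/15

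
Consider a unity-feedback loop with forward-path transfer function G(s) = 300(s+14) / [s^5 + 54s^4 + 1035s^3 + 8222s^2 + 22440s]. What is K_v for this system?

35/187

Factoring s from the denominator leaves a polynomial with constant term 22440, so the system is type 1.
K_v = lim_{s→0} s·G(s) = 300·14 / 22440 = 35/187.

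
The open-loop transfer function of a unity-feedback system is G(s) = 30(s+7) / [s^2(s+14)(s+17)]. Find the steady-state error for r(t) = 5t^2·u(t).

34/3

G(s) has two factors of s in the denominator, so the system is type 2.
K_a = lim_{s→0} s^2·G(s) = 30·7 / (14·17) = 15/17.
r(t) = 5t^2 gives R(s) = 10/s^3.
e_ss = 10/K_a = 10/(15/17) = 34/3.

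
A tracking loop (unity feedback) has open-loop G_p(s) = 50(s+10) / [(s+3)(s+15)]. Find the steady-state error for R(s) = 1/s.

The open loop has no poles at the origin → type 0 system.
K_p = lim_{s→0} G_p(s) = 50·10 / (3·15) = 100/9.
e_ss = 1/(1 + K_p) = 1/(109/9) = 9/109.

9/109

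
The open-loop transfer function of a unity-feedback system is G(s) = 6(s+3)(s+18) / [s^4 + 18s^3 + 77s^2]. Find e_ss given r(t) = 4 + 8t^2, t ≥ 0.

Lowest-order denominator term is 77s^2, so the open loop has 2 poles at the origin → type 2 system. Treating each term separately:
  • 4: tracked with zero error.
  • 8t^2: e_ss = 16/K_a with K_a=324/77 → 308/81.
Total e_ss = 308/81.

308/81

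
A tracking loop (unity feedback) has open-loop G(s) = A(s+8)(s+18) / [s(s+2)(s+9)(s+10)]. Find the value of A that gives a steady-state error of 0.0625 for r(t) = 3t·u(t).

System type = 1 (one pole at s=0).
K_v = lim_{s→0} s·G(s) = A·8·18 / (2·9·10) = 0.8·A.
e_ss = 3/K_v = 0.0625 ⇒ K_v = 48 ⇒ A = 48/0.8 = 60.

60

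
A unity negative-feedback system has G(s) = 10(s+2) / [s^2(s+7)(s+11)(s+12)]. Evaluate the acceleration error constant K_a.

System type = 2 (two poles at s=0).
K_a = lim_{s→0} s^2·G(s) = 10·2 / (7·11·12) = 5/231.

5/231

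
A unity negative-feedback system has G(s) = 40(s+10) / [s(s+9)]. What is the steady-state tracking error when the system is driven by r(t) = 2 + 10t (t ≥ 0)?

G(s) has one factor of s in the denominator, so the system is type 1. Treating each term separately:
  • 2: tracked with zero error.
  • 10t: e_ss = 10/K_v with K_v=400/9 → 0.225.
Total e_ss = 0.225.

0.225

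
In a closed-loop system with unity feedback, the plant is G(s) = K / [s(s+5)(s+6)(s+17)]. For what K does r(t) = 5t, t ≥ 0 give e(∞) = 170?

G(s) has one factor of s in the denominator, so the system is type 1.
K_v = lim_{s→0} s·G(s) = K / (5·6·17) = (1/510)·K.
e_ss = 5/K_v = 170 ⇒ K_v = 1/34 ⇒ K = (1/34)/(1/510) = 15.

15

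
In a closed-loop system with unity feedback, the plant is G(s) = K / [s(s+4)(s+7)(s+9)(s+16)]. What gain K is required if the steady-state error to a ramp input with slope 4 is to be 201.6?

80

One free integrator in G(s): this is a type 1 system.
K_v = lim_{s→0} s·G(s) = K / (4·7·9·16) = (1/4032)·K.
e_ss = 4/K_v = 201.6 ⇒ K_v = 5/252 ⇒ K = (5/252)/(1/4032) = 80.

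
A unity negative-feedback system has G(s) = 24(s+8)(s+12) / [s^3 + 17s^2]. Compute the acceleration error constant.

The denominator has no term below 17s^2 — 2 poles at s=0, type 2.
K_a = lim_{s→0} s^2·G(s) = 24·8·12 / 17 = 2304/17.

2304/17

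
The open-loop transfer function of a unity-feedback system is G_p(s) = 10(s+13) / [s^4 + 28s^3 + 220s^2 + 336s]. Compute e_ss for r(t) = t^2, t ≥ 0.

infinity

The denominator has no term below 336s — 1 pole at s=0, type 1.
For a type-1 system K_a = 0, so e_ss to a parabolic input is unbounded.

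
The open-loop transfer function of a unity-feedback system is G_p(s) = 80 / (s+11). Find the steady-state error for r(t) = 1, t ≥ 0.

System type = 0 (no poles at s=0).
K_p = lim_{s→0} G_p(s) = 80 / (11) = 80/11.
e_ss = 1/(1 + K_p) = 1/(91/11) = 11/91.

11/91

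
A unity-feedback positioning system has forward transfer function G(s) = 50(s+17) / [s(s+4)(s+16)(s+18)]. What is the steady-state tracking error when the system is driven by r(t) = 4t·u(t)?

2304/425

G(s) has one factor of s in the denominator, so the system is type 1.
K_v = lim_{s→0} s·G(s) = 50·17 / (4·16·18) = 425/576.
e_ss = 4/K_v = 4/(425/576) = 2304/425.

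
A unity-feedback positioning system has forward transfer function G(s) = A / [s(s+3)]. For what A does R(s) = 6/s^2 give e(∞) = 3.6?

5

System type = 1 (one pole at s=0).
K_v = lim_{s→0} s·G(s) = A / (3) = (1/3)·A.
e_ss = 6/K_v = 3.6 ⇒ K_v = 5/3 ⇒ A = (5/3)/(1/3) = 5.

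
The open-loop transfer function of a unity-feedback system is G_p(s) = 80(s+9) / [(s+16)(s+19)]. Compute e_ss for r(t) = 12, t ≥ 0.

3.5625

The open loop has no poles at the origin → type 0 system.
K_p = lim_{s→0} G_p(s) = 80·9 / (16·19) = 45/19.
e_ss = 12/(1 + K_p) = 12/(64/19) = 3.5625.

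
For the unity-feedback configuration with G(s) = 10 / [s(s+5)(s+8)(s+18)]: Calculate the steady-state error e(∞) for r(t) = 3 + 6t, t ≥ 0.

One free integrator in G(s): this is a type 1 system. Taking each input component in turn:
  • 3: tracked with zero error.
  • 6t: e_ss = 6/K_v with K_v=1/72 → 432.
Total e_ss = 432.

432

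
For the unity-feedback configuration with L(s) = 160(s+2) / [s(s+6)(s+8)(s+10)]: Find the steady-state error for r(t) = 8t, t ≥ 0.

System type = 1 (one pole at s=0).
K_v = lim_{s→0} s·L(s) = 160·2 / (6·8·10) = 2/3.
e_ss = 8/K_v = 8/(2/3) = 12.

12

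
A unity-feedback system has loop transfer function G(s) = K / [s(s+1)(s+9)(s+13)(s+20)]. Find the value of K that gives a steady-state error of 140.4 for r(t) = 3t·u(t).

50

One free integrator in G(s): this is a type 1 system.
K_v = lim_{s→0} s·G(s) = K / (1·9·13·20) = (1/2340)·K.
e_ss = 3/K_v = 140.4 ⇒ K_v = 5/234 ⇒ K = (5/234)/(1/2340) = 50.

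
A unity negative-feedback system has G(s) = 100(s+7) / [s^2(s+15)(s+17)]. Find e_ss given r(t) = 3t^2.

System type = 2 (two poles at s=0).
K_a = lim_{s→0} s^2·G(s) = 100·7 / (15·17) = 140/51.
r(t) = 3t^2 gives R(s) = 6/s^3.
e_ss = 6/K_a = 6/(140/51) = 153/70.

153/70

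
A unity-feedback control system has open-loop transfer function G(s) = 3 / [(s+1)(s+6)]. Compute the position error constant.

0.5

No free integrators in G(s): this is a type 0 system.
K_p = lim_{s→0} G(s) = 3 / (1·6) = 0.5.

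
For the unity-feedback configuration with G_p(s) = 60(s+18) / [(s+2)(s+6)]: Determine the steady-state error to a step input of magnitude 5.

System type = 0 (no poles at s=0).
K_p = lim_{s→0} G_p(s) = 60·18 / (2·6) = 90.
e_ss = 5/(1 + K_p) = 5/91.

5/91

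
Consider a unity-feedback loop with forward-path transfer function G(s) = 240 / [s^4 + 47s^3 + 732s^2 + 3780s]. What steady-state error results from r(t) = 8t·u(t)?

Factoring s from the denominator leaves a polynomial with constant term 3780, so the system is type 1.
K_v = lim_{s→0} s·G(s) = 240 / 3780 = 4/63.
e_ss = 8/K_v = 8/(4/63) = 126.

126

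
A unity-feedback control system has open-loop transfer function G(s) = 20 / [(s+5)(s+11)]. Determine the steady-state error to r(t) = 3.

2.2

No free integrators in G(s): this is a type 0 system.
K_p = lim_{s→0} G(s) = 20 / (5·11) = 4/11.
e_ss = 3/(1 + K_p) = 3/(15/11) = 2.2.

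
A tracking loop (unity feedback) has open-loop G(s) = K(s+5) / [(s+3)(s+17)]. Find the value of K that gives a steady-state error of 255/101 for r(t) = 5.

10

The open loop has no poles at the origin → type 0 system.
K_p = lim_{s→0} G(s) = K·5 / (3·17) = (5/51)·K.
e_ss = 5/(1 + K_p) = 255/101 ⇒ 1 + (5/51)·K = 101/51 ⇒ K = 10.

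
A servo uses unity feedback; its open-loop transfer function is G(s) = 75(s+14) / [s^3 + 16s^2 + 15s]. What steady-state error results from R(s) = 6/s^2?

Lowest-order denominator term is 15s, so the open loop has 1 pole at the origin → type 1 system.
K_v = lim_{s→0} s·G(s) = 75·14 / 15 = 70.
e_ss = 6/K_v = 6/70 = 3/35.

3/35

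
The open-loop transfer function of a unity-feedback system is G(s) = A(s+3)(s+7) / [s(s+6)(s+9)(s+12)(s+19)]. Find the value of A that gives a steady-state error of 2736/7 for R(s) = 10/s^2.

System type = 1 (one pole at s=0).
K_v = lim_{s→0} s·G(s) = A·3·7 / (6·9·12·19) = (7/4104)·A.
e_ss = 10/K_v = 2736/7 ⇒ K_v = 35/1368 ⇒ A = (35/1368)/(7/4104) = 15.

15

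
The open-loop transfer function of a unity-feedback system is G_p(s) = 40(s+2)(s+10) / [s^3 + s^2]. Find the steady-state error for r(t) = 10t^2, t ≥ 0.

The denominator has no term below s^2 — 2 poles at s=0, type 2.
K_a = lim_{s→0} s^2·G_p(s) = 40·2·10 / 1 = 800.
r(t) = 10t^2 gives R(s) = 20/s^3.
e_ss = 20/K_a = 20/800 = 0.025.

0.025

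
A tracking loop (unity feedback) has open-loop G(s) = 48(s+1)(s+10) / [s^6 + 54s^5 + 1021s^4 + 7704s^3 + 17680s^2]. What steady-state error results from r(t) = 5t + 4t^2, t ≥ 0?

884/3

The denominator has no term below 17680s^2 — 2 poles at s=0, type 2. Taking each input component in turn:
  • 5t: tracked with zero error.
  • 4t^2: e_ss = 8/K_a with K_a=6/221 → 884/3.
Total e_ss = 884/3.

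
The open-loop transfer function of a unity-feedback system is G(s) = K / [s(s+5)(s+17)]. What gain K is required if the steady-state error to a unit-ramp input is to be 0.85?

100

One free integrator in G(s): this is a type 1 system.
K_v = lim_{s→0} s·G(s) = K / (5·17) = (1/85)·K.
e_ss = 1/K_v = 0.85 ⇒ K_v = 20/17 ⇒ K = (20/17)/(1/85) = 100.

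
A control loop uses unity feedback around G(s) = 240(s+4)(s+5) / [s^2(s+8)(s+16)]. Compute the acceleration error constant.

37.5

Two free integrators in G(s): this is a type 2 system.
K_a = lim_{s→0} s^2·G(s) = 240·4·5 / (8·16) = 37.5.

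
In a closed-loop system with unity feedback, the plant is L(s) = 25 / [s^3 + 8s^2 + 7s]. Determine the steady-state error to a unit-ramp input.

0.28

Lowest-order denominator term is 7s, so the open loop has 1 pole at the origin → type 1 system.
K_v = lim_{s→0} s·L(s) = 25 / 7 = 25/7.
e_ss = 1/K_v = 1/(25/7) = 0.28.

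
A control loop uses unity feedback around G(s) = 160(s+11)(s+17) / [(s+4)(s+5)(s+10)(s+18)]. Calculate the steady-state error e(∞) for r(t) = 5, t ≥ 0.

No free integrators in G(s): this is a type 0 system.
K_p = lim_{s→0} G(s) = 160·11·17 / (4·5·10·18) = 374/45.
e_ss = 5/(1 + K_p) = 5/(419/45) = 225/419.

225/419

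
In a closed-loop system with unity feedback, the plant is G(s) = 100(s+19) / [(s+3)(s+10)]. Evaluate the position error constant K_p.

190/3

G(s) has no factors of s in the denominator, so the system is type 0.
K_p = lim_{s→0} G(s) = 100·19 / (3·10) = 190/3.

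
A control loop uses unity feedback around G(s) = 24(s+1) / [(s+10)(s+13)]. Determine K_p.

12/65

No free integrators in G(s): this is a type 0 system.
K_p = lim_{s→0} G(s) = 24·1 / (10·13) = 12/65.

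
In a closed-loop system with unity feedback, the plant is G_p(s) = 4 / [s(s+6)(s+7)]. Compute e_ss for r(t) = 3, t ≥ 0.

0

System type = 1 (one pole at s=0).
K_p = ∞ for a type-1 system; e_ss to a step is zero.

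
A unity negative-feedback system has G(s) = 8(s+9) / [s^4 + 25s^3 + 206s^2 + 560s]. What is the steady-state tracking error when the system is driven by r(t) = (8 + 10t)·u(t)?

The denominator has no term below 560s — 1 pole at s=0, type 1. Taking each input component in turn:
  • 8: tracked with zero error.
  • 10t: e_ss = 10/K_v with K_v=9/70 → 700/9.
Total e_ss = 700/9.

700/9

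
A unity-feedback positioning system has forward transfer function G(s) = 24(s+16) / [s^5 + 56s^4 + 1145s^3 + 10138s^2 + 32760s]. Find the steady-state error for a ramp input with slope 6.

511.875

Lowest-order denominator term is 32760s, so the open loop has 1 pole at the origin → type 1 system.
K_v = lim_{s→0} s·G(s) = 24·16 / 32760 = 16/1365.
e_ss = 6/K_v = 6/(16/1365) = 511.875.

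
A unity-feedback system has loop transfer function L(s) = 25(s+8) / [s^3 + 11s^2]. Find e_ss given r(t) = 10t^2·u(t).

Lowest-order denominator term is 11s^2, so the open loop has 2 poles at the origin → type 2 system.
K_a = lim_{s→0} s^2·L(s) = 25·8 / 11 = 200/11.
r(t) = 10t^2 gives R(s) = 20/s^3.
e_ss = 20/K_a = 20/(200/11) = 1.1.

1.1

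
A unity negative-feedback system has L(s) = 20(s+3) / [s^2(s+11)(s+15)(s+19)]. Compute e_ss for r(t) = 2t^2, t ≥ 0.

209

The open loop has two poles at the origin → type 2 system.
K_a = lim_{s→0} s^2·L(s) = 20·3 / (11·15·19) = 4/209.
r(t) = 2t^2 gives R(s) = 4/s^3.
e_ss = 4/K_a = 4/(4/209) = 209.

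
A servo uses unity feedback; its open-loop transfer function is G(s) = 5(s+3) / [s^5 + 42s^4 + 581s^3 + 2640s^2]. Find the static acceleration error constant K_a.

Factoring s^2 from the denominator leaves a polynomial with constant term 2640, so the system is type 2.
K_a = lim_{s→0} s^2·G(s) = 5·3 / 2640 = 1/176.

1/176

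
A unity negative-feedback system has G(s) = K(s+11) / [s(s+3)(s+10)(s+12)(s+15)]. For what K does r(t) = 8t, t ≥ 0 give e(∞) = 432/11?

100

System type = 1 (one pole at s=0).
K_v = lim_{s→0} s·G(s) = K·11 / (3·10·12·15) = (11/5400)·K.
e_ss = 8/K_v = 432/11 ⇒ K_v = 11/54 ⇒ K = (11/54)/(11/5400) = 100.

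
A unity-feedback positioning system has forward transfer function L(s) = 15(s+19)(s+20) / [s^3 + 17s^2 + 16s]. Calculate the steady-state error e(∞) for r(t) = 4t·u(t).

16/1425

Factoring s from the denominator leaves a polynomial with constant term 16, so the system is type 1.
K_v = lim_{s→0} s·L(s) = 15·19·20 / 16 = 356.25.
e_ss = 4/K_v = 4/356.25 = 16/1425.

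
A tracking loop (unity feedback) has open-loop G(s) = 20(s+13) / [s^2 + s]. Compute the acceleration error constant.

Factoring s from the denominator leaves a polynomial with constant term 1, so the system is type 1.
K_a = lim_{s→0} s^2·G(s) = 0 (the extra factor of s kills the finite limit).

0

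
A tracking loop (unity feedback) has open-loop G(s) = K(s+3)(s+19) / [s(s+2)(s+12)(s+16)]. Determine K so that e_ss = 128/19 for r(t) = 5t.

One free integrator in G(s): this is a type 1 system.
K_v = lim_{s→0} s·G(s) = K·3·19 / (2·12·16) = (19/128)·K.
e_ss = 5/K_v = 128/19 ⇒ K_v = 95/128 ⇒ K = (95/128)/(19/128) = 5.

5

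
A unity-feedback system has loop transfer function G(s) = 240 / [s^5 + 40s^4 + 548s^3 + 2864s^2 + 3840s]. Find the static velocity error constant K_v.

Lowest-order denominator term is 3840s, so the open loop has 1 pole at the origin → type 1 system.
K_v = lim_{s→0} s·G(s) = 240 / 3840 = 0.0625.

0.0625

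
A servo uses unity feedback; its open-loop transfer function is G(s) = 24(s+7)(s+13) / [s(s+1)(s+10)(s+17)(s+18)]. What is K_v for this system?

182/255

One free integrator in G(s): this is a type 1 system.
K_v = lim_{s→0} s·G(s) = 24·7·13 / (1·10·17·18) = 182/255.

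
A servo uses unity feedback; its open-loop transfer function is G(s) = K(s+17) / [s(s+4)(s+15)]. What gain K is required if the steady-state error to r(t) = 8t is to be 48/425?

250

One free integrator in G(s): this is a type 1 system.
K_v = lim_{s→0} s·G(s) = K·17 / (4·15) = (17/60)·K.
e_ss = 8/K_v = 48/425 ⇒ K_v = 425/6 ⇒ K = (425/6)/(17/60) = 250.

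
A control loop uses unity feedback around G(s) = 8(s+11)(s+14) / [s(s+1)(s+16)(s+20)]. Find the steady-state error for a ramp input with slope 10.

One free integrator in G(s): this is a type 1 system.
K_v = lim_{s→0} s·G(s) = 8·11·14 / (1·16·20) = 3.85.
e_ss = 10/K_v = 10/3.85 = 200/77.

200/77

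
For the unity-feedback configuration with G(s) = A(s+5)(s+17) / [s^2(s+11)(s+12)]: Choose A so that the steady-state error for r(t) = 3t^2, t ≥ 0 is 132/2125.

150

Two free integrators in G(s): this is a type 2 system.
K_a = lim_{s→0} s^2·G(s) = A·5·17 / (11·12) = (85/132)·A.
e_ss = 6/K_a = 132/2125 ⇒ K_a = 2125/22 ⇒ A = (2125/22)/(85/132) = 150.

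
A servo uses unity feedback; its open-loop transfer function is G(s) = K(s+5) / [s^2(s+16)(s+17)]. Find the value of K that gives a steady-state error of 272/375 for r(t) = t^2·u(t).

Two free integrators in G(s): this is a type 2 system.
K_a = lim_{s→0} s^2·G(s) = K·5 / (16·17) = (5/272)·K.
e_ss = 2/K_a = 272/375 ⇒ K_a = 375/136 ⇒ K = (375/136)/(5/272) = 150.

150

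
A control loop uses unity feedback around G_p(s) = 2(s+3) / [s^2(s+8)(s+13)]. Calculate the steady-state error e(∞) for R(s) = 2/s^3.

104/3

G_p(s) has two factors of s in the denominator, so the system is type 2.
K_a = lim_{s→0} s^2·G_p(s) = 2·3 / (8·13) = 3/52.
r(t) = t^2 gives R(s) = 2/s^3.
e_ss = 2/K_a = 2/(3/52) = 104/3.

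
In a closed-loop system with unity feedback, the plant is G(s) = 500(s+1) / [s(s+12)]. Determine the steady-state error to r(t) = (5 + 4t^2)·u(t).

infinity

System type = 1 (one pole at s=0). Treating each term separately:
  • 5: tracked with zero error.
  • 4t^2: a type-1 system cannot track it, e_ss → ∞.
The unbounded component dominates.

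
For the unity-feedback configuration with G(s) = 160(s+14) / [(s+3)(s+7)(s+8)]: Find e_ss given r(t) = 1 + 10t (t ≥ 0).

G(s) has no factors of s in the denominator, so the system is type 0. By superposition:
  • 1: e_ss = 1/(1+K_p) with K_p=40/3 → 3/43.
  • 10t: a type-0 system cannot track it, e_ss → ∞.
The unbounded component dominates.

infinity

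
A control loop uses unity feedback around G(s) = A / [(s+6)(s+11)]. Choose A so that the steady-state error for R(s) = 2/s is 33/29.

50

No free integrators in G(s): this is a type 0 system.
K_p = lim_{s→0} G(s) = A / (6·11) = (1/66)·A.
e_ss = 2/(1 + K_p) = 33/29 ⇒ 1 + (1/66)·A = 58/33 ⇒ A = 50.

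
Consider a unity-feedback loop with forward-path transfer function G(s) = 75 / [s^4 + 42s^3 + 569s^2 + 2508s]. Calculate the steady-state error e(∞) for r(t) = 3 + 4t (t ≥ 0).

Factoring s from the denominator leaves a polynomial with constant term 2508, so the system is type 1. Treating each term separately:
  • 3: tracked with zero error.
  • 4t: e_ss = 4/K_v with K_v=25/836 → 133.76.
Total e_ss = 133.76.

133.76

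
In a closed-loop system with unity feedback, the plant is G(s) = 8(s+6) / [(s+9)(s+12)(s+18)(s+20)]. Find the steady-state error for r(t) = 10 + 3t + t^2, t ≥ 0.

infinity

No free integrators in G(s): this is a type 0 system. Treating each term separately:
  • 10: e_ss = 10/(1+K_p) with K_p=1/810 → 8100/811.
  • 3t: a type-0 system cannot track it, e_ss → ∞.
  • t^2: a type-0 system cannot track it, e_ss → ∞.
The unbounded component dominates.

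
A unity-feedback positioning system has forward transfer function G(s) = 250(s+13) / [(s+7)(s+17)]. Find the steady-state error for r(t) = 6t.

infinity

G(s) has no factors of s in the denominator, so the system is type 0.
For a type-0 system K_v = 0, so e_ss to a ramp input is unbounded.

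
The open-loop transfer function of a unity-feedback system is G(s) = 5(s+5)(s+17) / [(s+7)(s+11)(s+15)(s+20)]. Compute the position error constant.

17/924

G(s) has no factors of s in the denominator, so the system is type 0.
K_p = lim_{s→0} G(s) = 5·5·17 / (7·11·15·20) = 17/924.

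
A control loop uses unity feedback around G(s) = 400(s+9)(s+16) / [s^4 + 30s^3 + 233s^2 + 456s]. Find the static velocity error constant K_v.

Factoring s from the denominator leaves a polynomial with constant term 456, so the system is type 1.
K_v = lim_{s→0} s·G(s) = 400·9·16 / 456 = 2400/19.

2400/19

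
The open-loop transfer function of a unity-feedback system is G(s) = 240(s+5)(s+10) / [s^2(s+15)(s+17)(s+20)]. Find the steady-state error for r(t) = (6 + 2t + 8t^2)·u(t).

G(s) has two factors of s in the denominator, so the system is type 2. Treating each term separately:
  • 6: tracked with zero error.
  • 2t: tracked with zero error.
  • 8t^2: e_ss = 16/K_a with K_a=40/17 → 6.8.
Total e_ss = 6.8.

6.8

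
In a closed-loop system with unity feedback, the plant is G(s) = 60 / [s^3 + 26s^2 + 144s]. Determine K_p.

K_p = lim_{s→0} G(s); with 1 pole at the origin the limit diverges, so K_p = ∞.

infinity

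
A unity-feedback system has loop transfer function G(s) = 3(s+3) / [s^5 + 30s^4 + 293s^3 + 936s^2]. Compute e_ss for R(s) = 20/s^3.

Factoring s^2 from the denominator leaves a polynomial with constant term 936, so the system is type 2.
K_a = lim_{s→0} s^2·G(s) = 3·3 / 936 = 1/104.
r(t) = 10t^2 gives R(s) = 20/s^3.
e_ss = 20/K_a = 20/(1/104) = 2080.

2080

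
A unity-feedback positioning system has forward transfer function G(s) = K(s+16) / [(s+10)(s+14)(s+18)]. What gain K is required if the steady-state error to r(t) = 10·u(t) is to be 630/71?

20

System type = 0 (no poles at s=0).
K_p = lim_{s→0} G(s) = K·16 / (10·14·18) = (2/315)·K.
e_ss = 10/(1 + K_p) = 630/71 ⇒ 1 + (2/315)·K = 71/63 ⇒ K = 20.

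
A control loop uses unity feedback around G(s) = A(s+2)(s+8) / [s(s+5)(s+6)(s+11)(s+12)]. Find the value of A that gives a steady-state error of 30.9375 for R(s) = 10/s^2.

80

System type = 1 (one pole at s=0).
K_v = lim_{s→0} s·G(s) = A·2·8 / (5·6·11·12) = (2/495)·A.
e_ss = 10/K_v = 30.9375 ⇒ K_v = 32/99 ⇒ A = (32/99)/(2/495) = 80.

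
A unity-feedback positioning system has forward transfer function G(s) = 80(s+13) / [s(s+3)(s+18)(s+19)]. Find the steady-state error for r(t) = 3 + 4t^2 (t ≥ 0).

The open loop has one pole at the origin → type 1 system. By superposition:
  • 3: tracked with zero error.
  • 4t^2: a type-1 system cannot track it, e_ss → ∞.
The unbounded component dominates.

infinity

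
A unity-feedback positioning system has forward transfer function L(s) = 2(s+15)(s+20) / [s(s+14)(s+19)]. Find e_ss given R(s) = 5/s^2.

133/60

One free integrator in L(s): this is a type 1 system.
K_v = lim_{s→0} s·L(s) = 2·15·20 / (14·19) = 300/133.
e_ss = 5/K_v = 5/(300/133) = 133/60.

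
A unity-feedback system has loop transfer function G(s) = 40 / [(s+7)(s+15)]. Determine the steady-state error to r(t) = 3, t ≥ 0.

G(s) has no factors of s in the denominator, so the system is type 0.
K_p = lim_{s→0} G(s) = 40 / (7·15) = 8/21.
e_ss = 3/(1 + K_p) = 3/(29/21) = 63/29.

63/29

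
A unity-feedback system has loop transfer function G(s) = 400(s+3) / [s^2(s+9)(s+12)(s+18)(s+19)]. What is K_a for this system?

50/1539

G(s) has two factors of s in the denominator, so the system is type 2.
K_a = lim_{s→0} s^2·G(s) = 400·3 / (9·12·18·19) = 50/1539.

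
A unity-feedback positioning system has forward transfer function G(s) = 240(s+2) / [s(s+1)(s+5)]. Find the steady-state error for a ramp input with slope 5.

System type = 1 (one pole at s=0).
K_v = lim_{s→0} s·G(s) = 240·2 / (1·5) = 96.
e_ss = 5/K_v = 5/96.

5/96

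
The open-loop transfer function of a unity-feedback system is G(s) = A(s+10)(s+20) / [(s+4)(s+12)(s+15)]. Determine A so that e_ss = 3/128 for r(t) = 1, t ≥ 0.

150

The open loop has no poles at the origin → type 0 system.
K_p = lim_{s→0} G(s) = A·10·20 / (4·12·15) = (5/18)·A.
e_ss = 1/(1 + K_p) = 3/128 ⇒ 1 + (5/18)·A = 128/3 ⇒ A = 150.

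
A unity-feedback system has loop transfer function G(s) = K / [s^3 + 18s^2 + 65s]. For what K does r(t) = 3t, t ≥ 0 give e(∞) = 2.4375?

Factoring s from the denominator leaves a polynomial with constant term 65, so the system is type 1.
K_v = lim_{s→0} s·G(s) = K / 65 = (1/65)·K.
e_ss = 3/K_v = 2.4375 ⇒ K_v = 16/13 ⇒ K = (16/13)/(1/65) = 80.

80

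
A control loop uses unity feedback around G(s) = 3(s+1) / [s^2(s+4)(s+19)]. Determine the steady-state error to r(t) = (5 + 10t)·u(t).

0

G(s) has two factors of s in the denominator, so the system is type 2. Taking each input component in turn:
  • 5: tracked with zero error.
  • 10t: tracked with zero error.
Total e_ss = 0.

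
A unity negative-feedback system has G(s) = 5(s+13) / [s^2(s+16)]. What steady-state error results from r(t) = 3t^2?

96/65

Two free integrators in G(s): this is a type 2 system.
K_a = lim_{s→0} s^2·G(s) = 5·13 / (16) = 4.0625.
r(t) = 3t^2 gives R(s) = 6/s^3.
e_ss = 6/K_a = 6/4.0625 = 96/65.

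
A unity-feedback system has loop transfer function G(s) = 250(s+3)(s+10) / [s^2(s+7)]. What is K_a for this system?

7500/7

System type = 2 (two poles at s=0).
K_a = lim_{s→0} s^2·G(s) = 250·3·10 / (7) = 7500/7.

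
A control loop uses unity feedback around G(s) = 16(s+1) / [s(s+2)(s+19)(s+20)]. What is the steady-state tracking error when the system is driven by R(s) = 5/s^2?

The open loop has one pole at the origin → type 1 system.
K_v = lim_{s→0} s·G(s) = 16·1 / (2·19·20) = 2/95.
e_ss = 5/K_v = 5/(2/95) = 237.5.

237.5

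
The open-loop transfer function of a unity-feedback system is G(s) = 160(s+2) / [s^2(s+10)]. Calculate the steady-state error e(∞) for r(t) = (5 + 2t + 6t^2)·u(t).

0.375

The open loop has two poles at the origin → type 2 system. Treating each term separately:
  • 5: tracked with zero error.
  • 2t: tracked with zero error.
  • 6t^2: e_ss = 12/K_a with K_a=32 → 0.375.
Total e_ss = 0.375.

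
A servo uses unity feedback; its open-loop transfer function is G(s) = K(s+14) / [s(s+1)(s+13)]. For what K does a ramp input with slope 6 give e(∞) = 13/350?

One free integrator in G(s): this is a type 1 system.
K_v = lim_{s→0} s·G(s) = K·14 / (1·13) = (14/13)·K.
e_ss = 6/K_v = 13/350 ⇒ K_v = 2100/13 ⇒ K = (2100/13)/(14/13) = 150.

150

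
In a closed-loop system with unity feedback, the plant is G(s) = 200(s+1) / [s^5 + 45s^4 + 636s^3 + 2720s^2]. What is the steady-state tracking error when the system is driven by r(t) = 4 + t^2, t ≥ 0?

27.2

The denominator has no term below 2720s^2 — 2 poles at s=0, type 2. By superposition:
  • 4: tracked with zero error.
  • t^2: e_ss = 2/K_a with K_a=5/68 → 27.2.
Total e_ss = 27.2.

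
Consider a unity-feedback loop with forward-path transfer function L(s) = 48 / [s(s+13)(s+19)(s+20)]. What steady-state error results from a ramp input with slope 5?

6175/12

L(s) has one factor of s in the denominator, so the system is type 1.
K_v = lim_{s→0} s·L(s) = 48 / (13·19·20) = 12/1235.
e_ss = 5/K_v = 5/(12/1235) = 6175/12.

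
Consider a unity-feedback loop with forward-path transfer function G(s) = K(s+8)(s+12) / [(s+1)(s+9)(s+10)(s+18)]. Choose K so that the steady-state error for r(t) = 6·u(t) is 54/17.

No free integrators in G(s): this is a type 0 system.
K_p = lim_{s→0} G(s) = K·8·12 / (1·9·10·18) = (8/135)·K.
e_ss = 6/(1 + K_p) = 54/17 ⇒ 1 + (8/135)·K = 17/9 ⇒ K = 15.

15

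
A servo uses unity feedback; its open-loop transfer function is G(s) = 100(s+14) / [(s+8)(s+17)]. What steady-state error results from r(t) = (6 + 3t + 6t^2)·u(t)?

No free integrators in G(s): this is a type 0 system. Taking each input component in turn:
  • 6: e_ss = 6/(1+K_p) with K_p=175/17 → 17/32.
  • 3t: a type-0 system cannot track it, e_ss → ∞.
  • 6t^2: a type-0 system cannot track it, e_ss → ∞.
The unbounded component dominates.

infinity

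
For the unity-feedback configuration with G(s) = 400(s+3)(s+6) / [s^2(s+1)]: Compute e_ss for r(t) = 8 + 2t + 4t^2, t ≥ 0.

System type = 2 (two poles at s=0). By superposition:
  • 8: tracked with zero error.
  • 2t: tracked with zero error.
  • 4t^2: e_ss = 8/K_a with K_a=7200 → 1/900.
Total e_ss = 1/900.

1/900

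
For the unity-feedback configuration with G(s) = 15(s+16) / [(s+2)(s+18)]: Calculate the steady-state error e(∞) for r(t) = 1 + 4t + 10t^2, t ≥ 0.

infinity

The open loop has no poles at the origin → type 0 system. By superposition:
  • 1: e_ss = 1/(1+K_p) with K_p=20/3 → 3/23.
  • 4t: a type-0 system cannot track it, e_ss → ∞.
  • 10t^2: a type-0 system cannot track it, e_ss → ∞.
The unbounded component dominates.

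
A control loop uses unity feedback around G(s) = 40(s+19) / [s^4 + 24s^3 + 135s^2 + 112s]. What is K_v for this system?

Lowest-order denominator term is 112s, so the open loop has 1 pole at the origin → type 1 system.
K_v = lim_{s→0} s·G(s) = 40·19 / 112 = 95/14.

95/14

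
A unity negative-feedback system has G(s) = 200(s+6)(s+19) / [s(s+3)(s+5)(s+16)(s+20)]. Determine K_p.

infinity

K_p = lim_{s→0} G(s); with 1 pole at the origin the limit diverges, so K_p = ∞.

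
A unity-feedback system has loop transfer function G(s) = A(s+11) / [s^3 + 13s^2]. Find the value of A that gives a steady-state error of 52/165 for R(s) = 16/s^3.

60

Lowest-order denominator term is 13s^2, so the open loop has 2 poles at the origin → type 2 system.
K_a = lim_{s→0} s^2·G(s) = A·11 / 13 = (11/13)·A.
e_ss = 16/K_a = 52/165 ⇒ K_a = 660/13 ⇒ A = (660/13)/(11/13) = 60.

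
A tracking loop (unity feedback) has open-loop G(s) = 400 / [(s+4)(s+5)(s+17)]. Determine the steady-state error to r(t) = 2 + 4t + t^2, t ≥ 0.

infinity

G(s) has no factors of s in the denominator, so the system is type 0. Treating each term separately:
  • 2: e_ss = 2/(1+K_p) with K_p=20/17 → 34/37.
  • 4t: a type-0 system cannot track it, e_ss → ∞.
  • t^2: a type-0 system cannot track it, e_ss → ∞.
The unbounded component dominates.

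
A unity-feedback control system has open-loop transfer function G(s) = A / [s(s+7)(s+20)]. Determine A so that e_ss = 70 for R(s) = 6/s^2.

12

G(s) has one factor of s in the denominator, so the system is type 1.
K_v = lim_{s→0} s·G(s) = A / (7·20) = (1/140)·A.
e_ss = 6/K_v = 70 ⇒ K_v = 3/35 ⇒ A = (3/35)/(1/140) = 12.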